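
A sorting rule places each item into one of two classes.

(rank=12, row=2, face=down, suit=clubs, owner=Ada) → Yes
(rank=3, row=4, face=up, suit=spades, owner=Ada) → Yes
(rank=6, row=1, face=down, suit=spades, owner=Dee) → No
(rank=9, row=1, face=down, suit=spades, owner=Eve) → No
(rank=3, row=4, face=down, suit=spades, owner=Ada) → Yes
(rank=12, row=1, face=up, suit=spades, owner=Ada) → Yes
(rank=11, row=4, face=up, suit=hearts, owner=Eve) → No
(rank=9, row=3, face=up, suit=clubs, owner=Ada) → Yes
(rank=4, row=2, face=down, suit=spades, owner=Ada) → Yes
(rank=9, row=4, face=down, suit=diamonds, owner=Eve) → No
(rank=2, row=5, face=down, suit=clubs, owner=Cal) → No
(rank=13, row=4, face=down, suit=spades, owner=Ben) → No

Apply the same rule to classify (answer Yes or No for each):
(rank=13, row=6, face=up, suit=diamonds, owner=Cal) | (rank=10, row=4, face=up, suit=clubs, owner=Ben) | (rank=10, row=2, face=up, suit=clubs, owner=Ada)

Checking candidate rules against both groups, what survives is: owner is Ada.

No, No, Yes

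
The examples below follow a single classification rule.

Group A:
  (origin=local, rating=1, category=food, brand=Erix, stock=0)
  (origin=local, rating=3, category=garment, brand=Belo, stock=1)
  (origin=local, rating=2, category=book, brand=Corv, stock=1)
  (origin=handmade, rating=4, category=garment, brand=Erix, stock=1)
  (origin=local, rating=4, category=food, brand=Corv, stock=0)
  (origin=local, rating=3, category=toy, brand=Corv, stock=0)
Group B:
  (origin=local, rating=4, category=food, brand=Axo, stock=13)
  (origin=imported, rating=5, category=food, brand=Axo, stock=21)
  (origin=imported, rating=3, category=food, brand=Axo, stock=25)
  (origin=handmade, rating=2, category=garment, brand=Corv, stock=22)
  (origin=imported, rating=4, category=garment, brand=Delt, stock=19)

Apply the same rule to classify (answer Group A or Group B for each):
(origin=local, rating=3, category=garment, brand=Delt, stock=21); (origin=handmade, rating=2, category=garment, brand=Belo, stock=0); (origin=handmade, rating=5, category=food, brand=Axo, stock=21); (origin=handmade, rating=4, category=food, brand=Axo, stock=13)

Group B, Group A, Group B, Group B

Every 'Group A' example satisfies: stock ≤ 1. None of the 'Group B' examples do.
(origin=local, rating=3, category=garment, brand=Delt, stock=21): stock = 21, doesn't match → Group B. (origin=handmade, rating=2, category=garment, brand=Belo, stock=0): stock = 0, meets the rule → Group A. (origin=handmade, rating=5, category=food, brand=Axo, stock=21): stock = 21, doesn't match → Group B. (origin=handmade, rating=4, category=food, brand=Axo, stock=13): stock = 13, doesn't match → Group B.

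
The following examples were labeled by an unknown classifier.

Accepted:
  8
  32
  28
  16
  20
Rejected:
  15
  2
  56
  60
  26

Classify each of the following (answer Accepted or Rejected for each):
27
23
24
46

'Accepted' ⟺ multiple of 4 AND at most 32.

Rejected, Rejected, Accepted, Rejected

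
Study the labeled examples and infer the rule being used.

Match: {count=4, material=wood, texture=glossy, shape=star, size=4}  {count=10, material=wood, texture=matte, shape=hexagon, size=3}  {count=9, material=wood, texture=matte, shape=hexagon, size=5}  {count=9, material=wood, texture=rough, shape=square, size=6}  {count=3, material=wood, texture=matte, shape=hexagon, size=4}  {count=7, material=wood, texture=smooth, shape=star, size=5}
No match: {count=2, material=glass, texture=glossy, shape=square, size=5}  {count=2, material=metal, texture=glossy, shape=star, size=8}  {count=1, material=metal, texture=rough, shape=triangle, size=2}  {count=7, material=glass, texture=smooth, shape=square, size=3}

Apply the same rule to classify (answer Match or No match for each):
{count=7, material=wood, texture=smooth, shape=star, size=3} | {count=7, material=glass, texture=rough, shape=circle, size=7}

Checking candidate rules against both groups, what survives is: material is wood.

Match, No match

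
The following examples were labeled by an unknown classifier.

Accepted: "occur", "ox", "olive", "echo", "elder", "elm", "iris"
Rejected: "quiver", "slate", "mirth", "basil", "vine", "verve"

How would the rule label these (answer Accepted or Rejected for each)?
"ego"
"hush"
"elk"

Accepted, Rejected, Accepted

Rule: starts with a vowel. This holds for each 'Accepted' example and fails for each 'Rejected' one.
"ego" — starts with 'e', hence Accepted. "hush" — starts with 'h', hence Rejected. "elk" — starts with 'e', hence Accepted.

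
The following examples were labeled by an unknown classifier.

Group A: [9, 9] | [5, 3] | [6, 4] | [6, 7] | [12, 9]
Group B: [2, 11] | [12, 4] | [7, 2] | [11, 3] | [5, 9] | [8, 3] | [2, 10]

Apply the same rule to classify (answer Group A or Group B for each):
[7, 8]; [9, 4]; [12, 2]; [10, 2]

Group A, Group B, Group B, Group B

A rule that fits every label: |first − second| ≤ 3 — true of each 'Group A' example, false of each 'Group B' one.
[7, 8] → |7−8| = 1 → Group A. [9, 4] → |9−4| = 5 → Group B. [12, 2] → |12−2| = 10 → Group B. [10, 2] → |10−2| = 8 → Group B.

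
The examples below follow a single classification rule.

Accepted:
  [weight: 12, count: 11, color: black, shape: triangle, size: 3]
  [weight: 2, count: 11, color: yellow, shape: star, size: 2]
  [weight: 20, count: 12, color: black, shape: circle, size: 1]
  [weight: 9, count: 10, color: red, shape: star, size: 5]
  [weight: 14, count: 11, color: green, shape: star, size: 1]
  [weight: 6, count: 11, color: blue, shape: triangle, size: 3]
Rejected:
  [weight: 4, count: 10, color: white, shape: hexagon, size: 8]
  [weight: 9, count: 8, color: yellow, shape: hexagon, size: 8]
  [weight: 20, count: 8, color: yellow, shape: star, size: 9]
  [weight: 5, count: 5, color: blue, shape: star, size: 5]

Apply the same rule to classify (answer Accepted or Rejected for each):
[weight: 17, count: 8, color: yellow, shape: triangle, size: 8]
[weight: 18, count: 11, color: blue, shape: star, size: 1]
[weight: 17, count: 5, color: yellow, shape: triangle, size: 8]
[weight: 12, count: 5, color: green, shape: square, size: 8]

Rule: count ≥ 8 AND size ≤ 5. This holds for each 'Accepted' example and fails for each 'Rejected' one.
[weight: 17, count: 8, color: yellow, shape: triangle, size: 8]: count = 8, size = 8 — lacks this property, so Rejected.
[weight: 18, count: 11, color: blue, shape: star, size: 1]: count = 11, size = 1 — qualifies, so Accepted.
[weight: 17, count: 5, color: yellow, shape: triangle, size: 8]: count = 5, size = 8 — lacks this property, so Rejected.
[weight: 12, count: 5, color: green, shape: square, size: 8]: count = 5, size = 8 — lacks this property, so Rejected.

Rejected, Accepted, Rejected, Rejected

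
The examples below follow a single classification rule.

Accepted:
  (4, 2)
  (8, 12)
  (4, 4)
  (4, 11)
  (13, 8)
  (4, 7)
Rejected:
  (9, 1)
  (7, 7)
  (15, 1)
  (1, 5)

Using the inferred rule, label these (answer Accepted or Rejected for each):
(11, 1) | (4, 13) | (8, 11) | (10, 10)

'Accepted' ⟺ product is even.
Rejected: (11, 1), since 11·1 = 11. Accepted: (4, 13), since 4·13 = 52. Accepted: (8, 11), since 8·11 = 88. Accepted: (10, 10), since 10·10 = 100.

Rejected, Accepted, Accepted, Accepted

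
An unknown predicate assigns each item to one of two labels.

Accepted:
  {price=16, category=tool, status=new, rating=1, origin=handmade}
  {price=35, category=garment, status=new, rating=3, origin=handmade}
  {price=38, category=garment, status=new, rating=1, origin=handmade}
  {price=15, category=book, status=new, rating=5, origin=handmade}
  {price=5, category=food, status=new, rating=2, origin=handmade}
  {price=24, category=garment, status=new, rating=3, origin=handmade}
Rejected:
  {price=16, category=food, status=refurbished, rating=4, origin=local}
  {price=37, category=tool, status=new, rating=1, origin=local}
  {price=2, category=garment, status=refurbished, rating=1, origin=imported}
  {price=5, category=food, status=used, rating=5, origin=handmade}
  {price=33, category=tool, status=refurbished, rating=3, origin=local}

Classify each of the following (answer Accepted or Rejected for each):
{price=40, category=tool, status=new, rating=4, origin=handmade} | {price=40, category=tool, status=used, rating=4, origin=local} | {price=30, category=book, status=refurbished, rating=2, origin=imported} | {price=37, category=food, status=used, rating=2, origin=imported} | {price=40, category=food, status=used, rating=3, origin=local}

Accepted, Rejected, Rejected, Rejected, Rejected

The distinguishing property — status is new AND origin is handmade — holds for all the 'Accepted' cases and none of the 'Rejected' cases.
{price=40, category=tool, status=new, rating=4, origin=handmade} — status is new, origin is handmade, hence Accepted.
{price=40, category=tool, status=used, rating=4, origin=local} — status is used, origin is local, hence Rejected.
{price=30, category=book, status=refurbished, rating=2, origin=imported} — status is refurbished, origin is imported, hence Rejected.
{price=37, category=food, status=used, rating=2, origin=imported} — status is used, origin is imported, hence Rejected.
{price=40, category=food, status=used, rating=3, origin=local} — status is used, origin is local, hence Rejected.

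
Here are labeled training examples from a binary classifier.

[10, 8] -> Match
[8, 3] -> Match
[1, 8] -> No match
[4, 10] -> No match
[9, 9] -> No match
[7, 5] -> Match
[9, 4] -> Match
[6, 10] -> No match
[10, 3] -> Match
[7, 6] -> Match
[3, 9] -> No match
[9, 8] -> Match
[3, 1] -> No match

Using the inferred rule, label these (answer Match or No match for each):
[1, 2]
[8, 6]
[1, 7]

The common property of the 'Match' items is: first > second AND sum ≥ 9. No 'No match' item has it.
[1, 2] — 1 < 2, 1+2 = 3, hence No match. [8, 6] — 8 > 6, 8+6 = 14, hence Match. [1, 7] — 1 < 7, 1+7 = 8, hence No match.

No match, Match, No match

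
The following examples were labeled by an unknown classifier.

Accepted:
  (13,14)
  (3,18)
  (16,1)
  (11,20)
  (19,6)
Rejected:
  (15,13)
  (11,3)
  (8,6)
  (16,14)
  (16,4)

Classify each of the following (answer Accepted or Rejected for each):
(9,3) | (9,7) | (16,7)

Every 'Accepted' example satisfies: sum is odd. None of the 'Rejected' examples do.
(9,3): 9+3 = 12, doesn't qualify → Rejected.
(9,7): 9+7 = 16, doesn't qualify → Rejected.
(16,7): 16+7 = 23, passes → Accepted.

Rejected, Rejected, Accepted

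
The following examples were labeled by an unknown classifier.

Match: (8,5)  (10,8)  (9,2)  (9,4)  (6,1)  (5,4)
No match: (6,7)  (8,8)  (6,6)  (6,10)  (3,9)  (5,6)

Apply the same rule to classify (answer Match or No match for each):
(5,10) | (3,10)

No match, No match

Comparing the two groups points to one rule — first > second.
(5,10) — 5 < 10, hence No match. (3,10) — 3 < 10, hence No match.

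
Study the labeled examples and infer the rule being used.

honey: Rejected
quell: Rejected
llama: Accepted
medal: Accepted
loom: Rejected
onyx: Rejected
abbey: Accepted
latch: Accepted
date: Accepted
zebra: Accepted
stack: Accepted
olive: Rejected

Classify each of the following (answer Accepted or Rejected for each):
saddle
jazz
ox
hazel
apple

Accepted, Accepted, Rejected, Accepted, Accepted

The pattern is that an item is 'Accepted' exactly when: contains 'a'.
saddle → has 'a' → Accepted. jazz → has 'a' → Accepted. ox → no 'a' → Rejected. hazel → has 'a' → Accepted. apple → has 'a' → Accepted.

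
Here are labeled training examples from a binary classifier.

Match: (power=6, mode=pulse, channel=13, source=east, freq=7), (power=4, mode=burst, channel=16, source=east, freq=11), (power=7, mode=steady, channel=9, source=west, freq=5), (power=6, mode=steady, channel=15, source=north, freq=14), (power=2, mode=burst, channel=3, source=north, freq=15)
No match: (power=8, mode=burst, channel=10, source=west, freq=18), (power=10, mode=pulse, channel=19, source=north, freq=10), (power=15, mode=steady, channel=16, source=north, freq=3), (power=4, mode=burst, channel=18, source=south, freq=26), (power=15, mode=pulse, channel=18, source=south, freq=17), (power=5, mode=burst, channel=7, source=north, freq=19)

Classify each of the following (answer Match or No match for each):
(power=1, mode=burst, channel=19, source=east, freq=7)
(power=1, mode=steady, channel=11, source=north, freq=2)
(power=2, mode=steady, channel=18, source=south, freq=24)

Match, Match, No match

A rule that fits every label: freq ≤ 15 AND power ≤ 7 — true of each 'Match' example, false of each 'No match' one.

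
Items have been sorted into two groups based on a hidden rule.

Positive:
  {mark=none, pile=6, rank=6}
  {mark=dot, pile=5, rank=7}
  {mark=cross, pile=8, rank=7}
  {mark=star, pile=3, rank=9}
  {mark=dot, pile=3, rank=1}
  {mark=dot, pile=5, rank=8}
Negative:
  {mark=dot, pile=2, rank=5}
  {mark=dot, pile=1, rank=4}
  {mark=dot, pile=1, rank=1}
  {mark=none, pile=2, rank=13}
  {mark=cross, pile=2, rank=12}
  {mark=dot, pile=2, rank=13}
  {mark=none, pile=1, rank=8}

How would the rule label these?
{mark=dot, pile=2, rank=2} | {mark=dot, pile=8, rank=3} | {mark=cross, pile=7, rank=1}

Negative, Positive, Positive

'Positive' ⟺ pile ≥ 3.
{mark=dot, pile=2, rank=2}: Negative (pile = 2). {mark=dot, pile=8, rank=3}: Positive (pile = 8). {mark=cross, pile=7, rank=1}: Positive (pile = 7).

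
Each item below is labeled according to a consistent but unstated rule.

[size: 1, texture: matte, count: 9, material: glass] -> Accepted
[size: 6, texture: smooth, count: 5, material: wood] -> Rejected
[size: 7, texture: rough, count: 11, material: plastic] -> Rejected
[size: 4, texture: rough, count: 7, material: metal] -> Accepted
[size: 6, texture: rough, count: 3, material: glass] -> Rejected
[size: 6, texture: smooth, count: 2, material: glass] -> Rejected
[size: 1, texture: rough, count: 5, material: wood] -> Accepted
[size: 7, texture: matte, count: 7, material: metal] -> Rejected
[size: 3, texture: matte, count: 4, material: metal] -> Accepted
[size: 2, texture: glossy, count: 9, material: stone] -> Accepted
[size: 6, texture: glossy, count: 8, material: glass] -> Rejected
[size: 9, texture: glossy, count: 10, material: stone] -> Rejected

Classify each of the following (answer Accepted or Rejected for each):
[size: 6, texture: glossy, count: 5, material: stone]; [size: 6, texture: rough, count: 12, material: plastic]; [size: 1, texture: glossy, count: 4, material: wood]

Rejected, Rejected, Accepted

One predicate separates the groups cleanly: size ≤ 4.
[size: 6, texture: glossy, count: 5, material: stone]: size = 6 — fails this test, so Rejected. [size: 6, texture: rough, count: 12, material: plastic]: size = 6 — fails this test, so Rejected. [size: 1, texture: glossy, count: 4, material: wood]: size = 1 — passes, so Accepted.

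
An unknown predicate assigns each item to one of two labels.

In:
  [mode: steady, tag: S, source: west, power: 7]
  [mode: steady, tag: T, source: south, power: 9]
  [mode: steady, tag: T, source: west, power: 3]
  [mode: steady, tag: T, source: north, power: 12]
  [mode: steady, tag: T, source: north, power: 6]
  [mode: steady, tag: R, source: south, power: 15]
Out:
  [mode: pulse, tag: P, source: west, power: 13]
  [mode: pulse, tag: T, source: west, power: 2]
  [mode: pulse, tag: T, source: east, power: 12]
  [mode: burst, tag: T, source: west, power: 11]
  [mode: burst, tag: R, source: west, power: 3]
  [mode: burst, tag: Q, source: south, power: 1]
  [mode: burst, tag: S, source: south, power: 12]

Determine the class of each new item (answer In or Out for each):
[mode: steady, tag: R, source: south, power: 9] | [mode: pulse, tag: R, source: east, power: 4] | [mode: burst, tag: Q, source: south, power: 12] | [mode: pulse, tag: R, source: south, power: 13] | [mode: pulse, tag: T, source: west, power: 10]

In, Out, Out, Out, Out

The pattern is that an item is 'In' exactly when: mode is steady.
[mode: steady, tag: R, source: south, power: 9]: mode is steady, passes → In. [mode: pulse, tag: R, source: east, power: 4]: mode is pulse, does not satisfy this → Out. [mode: burst, tag: Q, source: south, power: 12]: mode is burst, does not satisfy this → Out. [mode: pulse, tag: R, source: south, power: 13]: mode is pulse, does not satisfy this → Out. [mode: pulse, tag: T, source: west, power: 10]: mode is pulse, does not satisfy this → Out.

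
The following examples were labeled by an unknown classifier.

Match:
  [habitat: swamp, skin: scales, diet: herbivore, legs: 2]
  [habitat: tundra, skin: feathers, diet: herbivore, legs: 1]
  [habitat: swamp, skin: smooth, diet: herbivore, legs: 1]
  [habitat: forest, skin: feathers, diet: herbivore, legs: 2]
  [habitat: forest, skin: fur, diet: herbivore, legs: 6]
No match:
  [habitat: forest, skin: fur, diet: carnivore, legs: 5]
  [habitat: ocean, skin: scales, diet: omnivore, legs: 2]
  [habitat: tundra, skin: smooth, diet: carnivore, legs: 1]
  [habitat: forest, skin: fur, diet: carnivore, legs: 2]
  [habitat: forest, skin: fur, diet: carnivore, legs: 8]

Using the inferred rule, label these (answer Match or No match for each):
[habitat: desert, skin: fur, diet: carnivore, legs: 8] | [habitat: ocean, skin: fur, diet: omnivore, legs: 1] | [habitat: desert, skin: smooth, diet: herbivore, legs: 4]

Every 'Match' example satisfies: diet is herbivore. None of the 'No match' examples do.
[habitat: desert, skin: fur, diet: carnivore, legs: 8]: No match (diet is carnivore). [habitat: ocean, skin: fur, diet: omnivore, legs: 1]: No match (diet is omnivore). [habitat: desert, skin: smooth, diet: herbivore, legs: 4]: Match (diet is herbivore).

No match, No match, Match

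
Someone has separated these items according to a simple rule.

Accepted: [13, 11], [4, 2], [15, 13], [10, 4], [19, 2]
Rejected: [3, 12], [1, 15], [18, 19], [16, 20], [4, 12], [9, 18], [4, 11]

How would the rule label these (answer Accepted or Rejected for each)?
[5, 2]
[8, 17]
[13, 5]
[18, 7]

Accepted, Rejected, Accepted, Accepted

The common property of the 'Accepted' items is: first > second. No 'Rejected' item has it.
[5, 2]: Accepted (5 > 2).
[8, 17]: Rejected (8 < 17).
[13, 5]: Accepted (13 > 5).
[18, 7]: Accepted (18 > 7).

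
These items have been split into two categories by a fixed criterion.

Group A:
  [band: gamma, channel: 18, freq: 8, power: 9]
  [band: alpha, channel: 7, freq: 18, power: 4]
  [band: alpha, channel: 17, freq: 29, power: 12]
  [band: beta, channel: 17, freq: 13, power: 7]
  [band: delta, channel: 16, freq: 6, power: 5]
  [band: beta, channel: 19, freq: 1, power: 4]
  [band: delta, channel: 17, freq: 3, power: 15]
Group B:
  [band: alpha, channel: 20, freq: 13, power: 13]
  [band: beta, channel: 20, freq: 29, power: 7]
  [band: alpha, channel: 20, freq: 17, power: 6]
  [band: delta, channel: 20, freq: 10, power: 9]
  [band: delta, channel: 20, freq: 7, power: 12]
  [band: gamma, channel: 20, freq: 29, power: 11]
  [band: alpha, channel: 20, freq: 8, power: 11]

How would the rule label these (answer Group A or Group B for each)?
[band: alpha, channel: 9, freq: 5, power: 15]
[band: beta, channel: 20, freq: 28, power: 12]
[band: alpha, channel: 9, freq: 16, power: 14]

The pattern is that an item is 'Group A' exactly when: channel ≤ 19.
[band: alpha, channel: 9, freq: 5, power: 15] — channel = 9, hence Group A. [band: beta, channel: 20, freq: 28, power: 12] — channel = 20, hence Group B. [band: alpha, channel: 9, freq: 16, power: 14] — channel = 9, hence Group A.

Group A, Group B, Group A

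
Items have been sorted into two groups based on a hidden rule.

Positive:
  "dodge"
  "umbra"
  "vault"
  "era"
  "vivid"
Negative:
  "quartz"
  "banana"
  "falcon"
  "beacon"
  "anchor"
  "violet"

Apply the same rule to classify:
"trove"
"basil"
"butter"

A rule that fits every label: odd length — true of each 'Positive' example, false of each 'Negative' one.
"trove" → length 5 → Positive. "basil" → length 5 → Positive. "butter" → length 6 → Negative.

Positive, Positive, Negative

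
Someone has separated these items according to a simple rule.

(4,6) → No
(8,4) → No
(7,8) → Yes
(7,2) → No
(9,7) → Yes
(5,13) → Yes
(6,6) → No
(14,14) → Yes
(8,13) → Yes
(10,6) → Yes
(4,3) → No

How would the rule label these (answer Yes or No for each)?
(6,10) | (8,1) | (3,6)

Yes, No, No

The simplest hypothesis consistent with all the labels is: sum ≥ 15.
Yes: (6,10), since 6+10 = 16. No: (8,1), since 8+1 = 9. No: (3,6), since 3+6 = 9.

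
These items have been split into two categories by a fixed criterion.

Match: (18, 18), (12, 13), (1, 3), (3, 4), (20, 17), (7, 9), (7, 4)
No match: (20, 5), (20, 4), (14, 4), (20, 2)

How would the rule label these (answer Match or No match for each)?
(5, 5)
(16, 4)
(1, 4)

Match, No match, Match

One predicate separates the groups cleanly: |first − second| ≤ 3.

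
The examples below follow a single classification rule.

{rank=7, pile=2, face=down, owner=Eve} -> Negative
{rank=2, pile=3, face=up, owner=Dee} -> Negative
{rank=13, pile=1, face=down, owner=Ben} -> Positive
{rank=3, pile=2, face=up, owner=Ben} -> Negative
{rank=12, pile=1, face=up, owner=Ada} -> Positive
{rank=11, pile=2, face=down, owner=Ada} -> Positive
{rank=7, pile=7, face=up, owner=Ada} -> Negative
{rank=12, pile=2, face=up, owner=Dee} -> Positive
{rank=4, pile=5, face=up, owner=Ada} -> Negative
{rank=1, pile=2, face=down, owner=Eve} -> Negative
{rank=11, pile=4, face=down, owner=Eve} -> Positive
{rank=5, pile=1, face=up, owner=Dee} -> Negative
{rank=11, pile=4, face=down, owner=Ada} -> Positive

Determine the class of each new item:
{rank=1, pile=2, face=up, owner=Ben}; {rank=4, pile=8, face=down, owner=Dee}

Negative, Negative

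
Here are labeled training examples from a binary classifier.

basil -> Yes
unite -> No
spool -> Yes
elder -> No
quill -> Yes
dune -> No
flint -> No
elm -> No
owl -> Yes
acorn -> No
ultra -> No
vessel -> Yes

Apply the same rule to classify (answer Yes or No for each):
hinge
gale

All 'Yes' examples share one property — ends with 'l' — and every 'No' example lacks it.
hinge: ends with 'e' — does not pass, so No.
gale: ends with 'e' — does not pass, so No.

No, No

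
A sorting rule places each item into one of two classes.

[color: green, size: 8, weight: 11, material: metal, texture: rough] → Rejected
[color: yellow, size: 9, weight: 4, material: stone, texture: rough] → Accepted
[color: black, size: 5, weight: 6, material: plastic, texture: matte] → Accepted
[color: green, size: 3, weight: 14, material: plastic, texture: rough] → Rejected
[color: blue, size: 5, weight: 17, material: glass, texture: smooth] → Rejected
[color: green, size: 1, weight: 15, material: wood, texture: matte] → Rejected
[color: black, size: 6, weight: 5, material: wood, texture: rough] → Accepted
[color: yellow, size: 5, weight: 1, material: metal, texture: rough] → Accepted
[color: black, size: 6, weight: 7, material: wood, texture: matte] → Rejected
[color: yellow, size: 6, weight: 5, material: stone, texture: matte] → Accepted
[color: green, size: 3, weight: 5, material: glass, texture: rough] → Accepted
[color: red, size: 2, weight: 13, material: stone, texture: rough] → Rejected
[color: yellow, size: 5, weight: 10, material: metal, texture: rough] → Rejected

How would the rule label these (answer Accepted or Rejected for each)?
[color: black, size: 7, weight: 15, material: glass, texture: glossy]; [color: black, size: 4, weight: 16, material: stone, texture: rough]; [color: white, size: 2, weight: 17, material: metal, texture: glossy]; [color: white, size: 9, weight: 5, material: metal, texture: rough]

Rejected, Rejected, Rejected, Accepted

The pattern is that an item is 'Accepted' exactly when: weight ≤ 6.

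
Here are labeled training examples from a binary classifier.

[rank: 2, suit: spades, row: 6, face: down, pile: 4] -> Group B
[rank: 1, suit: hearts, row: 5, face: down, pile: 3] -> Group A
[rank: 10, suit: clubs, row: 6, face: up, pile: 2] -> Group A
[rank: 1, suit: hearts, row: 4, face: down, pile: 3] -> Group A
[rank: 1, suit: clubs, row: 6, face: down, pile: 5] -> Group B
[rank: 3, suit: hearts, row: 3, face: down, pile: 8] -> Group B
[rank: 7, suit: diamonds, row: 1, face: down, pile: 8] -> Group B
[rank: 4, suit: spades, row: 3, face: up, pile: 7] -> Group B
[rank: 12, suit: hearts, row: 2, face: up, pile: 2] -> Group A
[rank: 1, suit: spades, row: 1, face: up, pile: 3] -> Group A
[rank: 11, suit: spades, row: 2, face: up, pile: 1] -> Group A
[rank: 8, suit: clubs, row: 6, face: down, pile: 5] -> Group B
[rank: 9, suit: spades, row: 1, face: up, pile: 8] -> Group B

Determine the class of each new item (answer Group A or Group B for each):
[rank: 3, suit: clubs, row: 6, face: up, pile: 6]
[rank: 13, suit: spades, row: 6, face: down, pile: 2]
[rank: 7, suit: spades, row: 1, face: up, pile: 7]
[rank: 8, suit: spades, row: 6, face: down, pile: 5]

All 'Group A' examples share one property — pile ≤ 3 — and every 'Group B' example lacks it.
[rank: 3, suit: clubs, row: 6, face: up, pile: 6]: Group B (pile = 6).
[rank: 13, suit: spades, row: 6, face: down, pile: 2]: Group A (pile = 2).
[rank: 7, suit: spades, row: 1, face: up, pile: 7]: Group B (pile = 7).
[rank: 8, suit: spades, row: 6, face: down, pile: 5]: Group B (pile = 5).

Group B, Group A, Group B, Group B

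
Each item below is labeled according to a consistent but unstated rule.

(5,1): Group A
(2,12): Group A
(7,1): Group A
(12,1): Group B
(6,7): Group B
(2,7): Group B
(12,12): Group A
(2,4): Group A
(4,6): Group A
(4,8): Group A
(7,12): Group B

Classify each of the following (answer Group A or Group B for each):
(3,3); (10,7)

Looking at the examples, the only property every 'Group A' case has and every 'Group B' case lacks is: sum is even.
(3,3): 3+3 = 6 — qualifies, so Group A. (10,7): 10+7 = 17 — does not fit, so Group B.

Group A, Group B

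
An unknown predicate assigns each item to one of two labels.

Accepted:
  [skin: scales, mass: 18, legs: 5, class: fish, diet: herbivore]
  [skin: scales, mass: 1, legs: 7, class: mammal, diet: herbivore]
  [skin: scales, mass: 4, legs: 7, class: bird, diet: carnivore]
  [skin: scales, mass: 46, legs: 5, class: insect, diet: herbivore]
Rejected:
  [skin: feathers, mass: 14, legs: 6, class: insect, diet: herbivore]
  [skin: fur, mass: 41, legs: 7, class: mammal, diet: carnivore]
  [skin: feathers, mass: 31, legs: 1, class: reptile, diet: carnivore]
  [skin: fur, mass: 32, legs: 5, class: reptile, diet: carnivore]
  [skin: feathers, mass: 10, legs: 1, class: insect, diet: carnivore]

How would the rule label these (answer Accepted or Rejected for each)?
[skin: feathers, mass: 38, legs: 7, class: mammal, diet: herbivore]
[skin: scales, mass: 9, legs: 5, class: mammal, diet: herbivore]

Rejected, Accepted

The classifier is using: skin is scales.
[skin: feathers, mass: 38, legs: 7, class: mammal, diet: herbivore] — skin is feathers, hence Rejected. [skin: scales, mass: 9, legs: 5, class: mammal, diet: herbivore] — skin is scales, hence Accepted.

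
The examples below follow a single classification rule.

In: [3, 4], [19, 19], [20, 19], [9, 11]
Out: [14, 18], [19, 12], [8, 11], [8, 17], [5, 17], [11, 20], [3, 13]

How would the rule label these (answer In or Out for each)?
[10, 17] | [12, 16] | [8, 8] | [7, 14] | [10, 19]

Out, Out, In, Out, Out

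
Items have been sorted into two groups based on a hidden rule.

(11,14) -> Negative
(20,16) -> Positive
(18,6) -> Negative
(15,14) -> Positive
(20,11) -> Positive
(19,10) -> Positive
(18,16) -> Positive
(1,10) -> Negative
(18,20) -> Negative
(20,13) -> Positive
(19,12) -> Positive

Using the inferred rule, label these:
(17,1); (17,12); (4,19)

'Positive' ⟺ first > second AND sum ≥ 25.
(17,1) — 17 > 1, 17+1 = 18, hence Negative. (17,12) — 17 > 12, 17+12 = 29, hence Positive. (4,19) — 4 < 19, 4+19 = 23, hence Negative.

Negative, Positive, Negative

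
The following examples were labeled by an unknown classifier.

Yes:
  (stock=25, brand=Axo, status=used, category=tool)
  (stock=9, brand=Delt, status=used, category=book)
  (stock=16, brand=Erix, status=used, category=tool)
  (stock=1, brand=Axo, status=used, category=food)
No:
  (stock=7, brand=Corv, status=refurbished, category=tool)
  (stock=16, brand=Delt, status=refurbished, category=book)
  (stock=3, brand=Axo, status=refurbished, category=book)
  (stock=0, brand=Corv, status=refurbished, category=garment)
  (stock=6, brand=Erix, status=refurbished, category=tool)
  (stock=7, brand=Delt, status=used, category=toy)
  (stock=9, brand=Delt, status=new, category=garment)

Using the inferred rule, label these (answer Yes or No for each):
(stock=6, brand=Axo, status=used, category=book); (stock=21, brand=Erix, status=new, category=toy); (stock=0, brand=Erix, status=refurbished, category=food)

The simplest hypothesis consistent with all the labels is: status is used AND stock ≠ 7.
Yes: (stock=6, brand=Axo, status=used, category=book), since status is used, stock = 6. No: (stock=21, brand=Erix, status=new, category=toy), since status is new, stock = 21. No: (stock=0, brand=Erix, status=refurbished, category=food), since status is refurbished, stock = 0.

Yes, No, No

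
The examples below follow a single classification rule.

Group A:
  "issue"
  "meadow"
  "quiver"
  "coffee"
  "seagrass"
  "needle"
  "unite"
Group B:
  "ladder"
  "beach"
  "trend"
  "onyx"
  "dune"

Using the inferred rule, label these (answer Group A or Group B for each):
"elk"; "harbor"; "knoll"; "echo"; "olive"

The common property of the 'Group A' items is: has ≥ 3 vowels. No 'Group B' item has it.
"elk": 1 vowel, fails the rule → Group B.
"harbor": 2 vowels, fails the rule → Group B.
"knoll": 1 vowel, fails the rule → Group B.
"echo": 2 vowels, fails the rule → Group B.
"olive": 3 vowels, checks out → Group A.

Group B, Group B, Group B, Group B, Group A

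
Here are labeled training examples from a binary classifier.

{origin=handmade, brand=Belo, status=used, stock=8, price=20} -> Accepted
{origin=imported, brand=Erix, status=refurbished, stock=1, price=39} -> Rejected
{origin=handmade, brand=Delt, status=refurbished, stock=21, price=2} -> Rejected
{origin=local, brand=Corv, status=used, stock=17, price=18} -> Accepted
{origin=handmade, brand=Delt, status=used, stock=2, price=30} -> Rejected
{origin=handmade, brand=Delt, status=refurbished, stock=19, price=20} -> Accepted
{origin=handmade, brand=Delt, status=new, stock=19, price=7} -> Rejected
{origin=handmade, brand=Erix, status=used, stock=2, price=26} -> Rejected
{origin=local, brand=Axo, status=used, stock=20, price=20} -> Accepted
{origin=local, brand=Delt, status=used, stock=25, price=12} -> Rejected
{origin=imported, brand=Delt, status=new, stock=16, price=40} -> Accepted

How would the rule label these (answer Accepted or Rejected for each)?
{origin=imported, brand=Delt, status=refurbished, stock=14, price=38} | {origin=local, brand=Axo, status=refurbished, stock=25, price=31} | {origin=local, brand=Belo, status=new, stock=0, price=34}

Accepted, Accepted, Rejected

'Accepted' ⟺ price ≥ 18 AND stock ≥ 8.
Accepted: {origin=imported, brand=Delt, status=refurbished, stock=14, price=38}, since price = 38, stock = 14. Accepted: {origin=local, brand=Axo, status=refurbished, stock=25, price=31}, since price = 31, stock = 25. Rejected: {origin=local, brand=Belo, status=new, stock=0, price=34}, since price = 34, stock = 0.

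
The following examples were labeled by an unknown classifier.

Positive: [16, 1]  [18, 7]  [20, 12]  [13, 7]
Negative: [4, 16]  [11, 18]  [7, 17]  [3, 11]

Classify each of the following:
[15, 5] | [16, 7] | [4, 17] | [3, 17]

Positive, Positive, Negative, Negative

'Positive' ⟺ first > second.
[15, 5] — 15 > 5, hence Positive.
[16, 7] — 16 > 7, hence Positive.
[4, 17] — 4 < 17, hence Negative.
[3, 17] — 3 < 17, hence Negative.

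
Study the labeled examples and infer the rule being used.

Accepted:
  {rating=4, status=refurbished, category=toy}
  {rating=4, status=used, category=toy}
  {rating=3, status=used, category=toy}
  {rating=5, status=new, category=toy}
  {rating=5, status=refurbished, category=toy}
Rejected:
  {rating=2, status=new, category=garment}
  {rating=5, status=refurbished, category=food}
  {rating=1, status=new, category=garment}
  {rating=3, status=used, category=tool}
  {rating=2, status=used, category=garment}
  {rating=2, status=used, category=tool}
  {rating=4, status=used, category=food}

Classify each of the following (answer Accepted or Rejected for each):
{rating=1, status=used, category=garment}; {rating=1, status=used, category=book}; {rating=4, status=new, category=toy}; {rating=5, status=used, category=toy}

Rejected, Rejected, Accepted, Accepted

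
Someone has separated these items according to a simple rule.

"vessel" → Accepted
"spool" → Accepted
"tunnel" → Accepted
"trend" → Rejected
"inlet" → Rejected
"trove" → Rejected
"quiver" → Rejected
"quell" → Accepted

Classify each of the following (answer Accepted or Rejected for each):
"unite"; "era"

The common property of the 'Accepted' items is: ends with 'l'. No 'Rejected' item has it.

Rejected, Rejected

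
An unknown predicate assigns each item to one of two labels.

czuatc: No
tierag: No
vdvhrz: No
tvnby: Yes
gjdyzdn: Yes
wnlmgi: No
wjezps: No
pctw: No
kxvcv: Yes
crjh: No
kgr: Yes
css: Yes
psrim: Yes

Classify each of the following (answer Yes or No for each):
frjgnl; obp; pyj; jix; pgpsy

No, Yes, Yes, Yes, Yes

Every 'Yes' example satisfies: odd length. None of the 'No' examples do.
frjgnl: No (length 6). obp: Yes (length 3). pyj: Yes (length 3). jix: Yes (length 3). pgpsy: Yes (length 5).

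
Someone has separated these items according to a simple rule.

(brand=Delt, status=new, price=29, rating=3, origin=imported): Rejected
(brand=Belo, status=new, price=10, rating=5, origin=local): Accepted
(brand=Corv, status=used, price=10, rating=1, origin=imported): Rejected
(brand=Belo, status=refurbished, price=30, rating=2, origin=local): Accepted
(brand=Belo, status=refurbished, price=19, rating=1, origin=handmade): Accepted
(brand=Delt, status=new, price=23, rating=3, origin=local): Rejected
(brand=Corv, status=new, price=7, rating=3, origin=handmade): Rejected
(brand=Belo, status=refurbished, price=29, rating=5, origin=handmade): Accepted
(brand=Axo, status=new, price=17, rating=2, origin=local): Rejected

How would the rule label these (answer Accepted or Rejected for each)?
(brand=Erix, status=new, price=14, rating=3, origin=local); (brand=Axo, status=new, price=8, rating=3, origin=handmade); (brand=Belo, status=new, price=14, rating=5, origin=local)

The common property of the 'Accepted' items is: brand is Belo. No 'Rejected' item has it.

Rejected, Rejected, Accepted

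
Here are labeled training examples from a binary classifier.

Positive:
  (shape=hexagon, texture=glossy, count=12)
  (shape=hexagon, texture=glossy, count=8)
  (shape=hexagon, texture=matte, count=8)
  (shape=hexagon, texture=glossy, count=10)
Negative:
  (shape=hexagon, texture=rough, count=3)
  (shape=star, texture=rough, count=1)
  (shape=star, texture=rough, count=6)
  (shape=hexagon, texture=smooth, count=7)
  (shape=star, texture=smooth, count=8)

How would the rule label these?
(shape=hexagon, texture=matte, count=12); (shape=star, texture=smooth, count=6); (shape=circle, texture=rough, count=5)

'Positive' ⟺ shape is hexagon AND count ≥ 8.
(shape=hexagon, texture=matte, count=12) — shape is hexagon, count = 12, hence Positive.
(shape=star, texture=smooth, count=6) — shape is star, count = 6, hence Negative.
(shape=circle, texture=rough, count=5) — shape is circle, count = 5, hence Negative.

Positive, Negative, Negative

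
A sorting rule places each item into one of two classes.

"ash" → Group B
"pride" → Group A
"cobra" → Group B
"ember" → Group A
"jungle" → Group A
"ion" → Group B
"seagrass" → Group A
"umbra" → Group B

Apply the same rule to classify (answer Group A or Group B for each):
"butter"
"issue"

Group A, Group A

Checking candidate rules against both groups, what survives is: contains 'e'.
"butter" → has 'e' → Group A.
"issue" → has 'e' → Group A.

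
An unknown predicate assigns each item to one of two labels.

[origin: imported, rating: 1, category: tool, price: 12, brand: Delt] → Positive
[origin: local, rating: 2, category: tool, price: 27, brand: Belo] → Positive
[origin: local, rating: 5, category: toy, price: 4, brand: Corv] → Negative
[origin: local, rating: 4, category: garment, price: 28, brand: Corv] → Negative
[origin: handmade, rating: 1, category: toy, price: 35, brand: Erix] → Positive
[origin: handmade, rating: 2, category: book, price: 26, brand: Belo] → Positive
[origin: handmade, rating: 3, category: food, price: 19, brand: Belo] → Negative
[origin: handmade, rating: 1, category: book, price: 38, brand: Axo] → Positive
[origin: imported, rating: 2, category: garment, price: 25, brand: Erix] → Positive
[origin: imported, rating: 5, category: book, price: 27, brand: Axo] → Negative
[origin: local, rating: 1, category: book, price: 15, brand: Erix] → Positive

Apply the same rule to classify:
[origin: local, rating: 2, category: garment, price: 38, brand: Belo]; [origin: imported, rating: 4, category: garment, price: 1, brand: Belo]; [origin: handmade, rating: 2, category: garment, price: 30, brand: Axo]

Positive, Negative, Positive

The simplest hypothesis consistent with all the labels is: rating ≤ 2.
[origin: local, rating: 2, category: garment, price: 38, brand: Belo]: rating = 2 — satisfies this, so Positive. [origin: imported, rating: 4, category: garment, price: 1, brand: Belo]: rating = 4 — fails the rule, so Negative. [origin: handmade, rating: 2, category: garment, price: 30, brand: Axo]: rating = 2 — satisfies this, so Positive.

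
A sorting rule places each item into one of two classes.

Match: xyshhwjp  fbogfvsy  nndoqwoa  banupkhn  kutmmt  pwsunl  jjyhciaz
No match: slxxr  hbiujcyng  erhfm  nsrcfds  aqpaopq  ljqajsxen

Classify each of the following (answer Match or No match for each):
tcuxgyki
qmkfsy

Match, Match

Checking candidate rules against both groups, what survives is: even length.
Match: tcuxgyki, since length 8. Match: qmkfsy, since length 6.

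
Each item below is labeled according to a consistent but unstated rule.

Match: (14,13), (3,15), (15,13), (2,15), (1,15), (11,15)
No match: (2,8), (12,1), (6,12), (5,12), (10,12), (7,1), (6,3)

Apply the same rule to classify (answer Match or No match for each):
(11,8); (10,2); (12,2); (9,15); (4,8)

The classifier is using: second ≥ 13.
(11,8): second 8, does not pass → No match.
(10,2): second 2, does not pass → No match.
(12,2): second 2, does not pass → No match.
(9,15): second 15, meets the rule → Match.
(4,8): second 8, does not pass → No match.

No match, No match, No match, Match, No match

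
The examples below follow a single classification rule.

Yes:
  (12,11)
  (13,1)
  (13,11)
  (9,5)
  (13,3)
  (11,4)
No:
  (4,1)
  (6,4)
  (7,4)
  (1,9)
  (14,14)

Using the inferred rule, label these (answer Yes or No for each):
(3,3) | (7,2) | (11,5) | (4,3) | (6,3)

The common property of the 'Yes' items is: first > second AND sum ≥ 14. No 'No' item has it.

No, No, Yes, No, No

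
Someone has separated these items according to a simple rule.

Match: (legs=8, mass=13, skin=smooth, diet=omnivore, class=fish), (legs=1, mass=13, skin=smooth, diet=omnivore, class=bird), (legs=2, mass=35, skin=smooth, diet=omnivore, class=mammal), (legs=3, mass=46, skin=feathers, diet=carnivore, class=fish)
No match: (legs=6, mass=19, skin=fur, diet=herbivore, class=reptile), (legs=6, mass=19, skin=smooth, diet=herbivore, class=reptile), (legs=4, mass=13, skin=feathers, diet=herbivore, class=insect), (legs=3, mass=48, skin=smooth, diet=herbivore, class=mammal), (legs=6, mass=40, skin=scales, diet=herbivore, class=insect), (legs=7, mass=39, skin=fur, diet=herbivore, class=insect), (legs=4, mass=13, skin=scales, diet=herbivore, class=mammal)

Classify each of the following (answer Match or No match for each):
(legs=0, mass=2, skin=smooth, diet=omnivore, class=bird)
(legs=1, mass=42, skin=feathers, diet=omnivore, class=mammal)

Every 'Match' example satisfies: diet is not herbivore. None of the 'No match' examples do.
(legs=0, mass=2, skin=smooth, diet=omnivore, class=bird): diet is omnivore — fits, so Match.
(legs=1, mass=42, skin=feathers, diet=omnivore, class=mammal): diet is omnivore — fits, so Match.

Match, Match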